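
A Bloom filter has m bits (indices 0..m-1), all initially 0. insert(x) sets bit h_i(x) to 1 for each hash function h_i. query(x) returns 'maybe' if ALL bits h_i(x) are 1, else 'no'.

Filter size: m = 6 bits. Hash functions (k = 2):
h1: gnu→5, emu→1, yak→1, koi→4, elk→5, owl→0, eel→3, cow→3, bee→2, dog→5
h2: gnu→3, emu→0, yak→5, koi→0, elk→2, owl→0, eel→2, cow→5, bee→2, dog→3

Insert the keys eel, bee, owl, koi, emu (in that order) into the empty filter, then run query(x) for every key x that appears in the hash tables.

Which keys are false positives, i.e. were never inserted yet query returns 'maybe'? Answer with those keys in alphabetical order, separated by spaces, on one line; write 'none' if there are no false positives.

Answer: none

Derivation:
Start: bits=000000
After insert 'eel': sets bits 2 3 -> bits=001100
After insert 'bee': sets bits 2 -> bits=001100
After insert 'owl': sets bits 0 -> bits=101100
After insert 'koi': sets bits 0 4 -> bits=101110
After insert 'emu': sets bits 0 1 -> bits=111110
Not inserted: cow dog elk gnu yak — query each against bits=111110:
query cow: checks bit3=1, bit5=0 (has a 0) -> no => not a false positive
query dog: checks bit3=1, bit5=0 (has a 0) -> no => not a false positive
query elk: checks bit2=1, bit5=0 (has a 0) -> no => not a false positive
query gnu: checks bit3=1, bit5=0 (has a 0) -> no => not a false positive
query yak: checks bit1=1, bit5=0 (has a 0) -> no => not a false positive
False positives (alphabetical): none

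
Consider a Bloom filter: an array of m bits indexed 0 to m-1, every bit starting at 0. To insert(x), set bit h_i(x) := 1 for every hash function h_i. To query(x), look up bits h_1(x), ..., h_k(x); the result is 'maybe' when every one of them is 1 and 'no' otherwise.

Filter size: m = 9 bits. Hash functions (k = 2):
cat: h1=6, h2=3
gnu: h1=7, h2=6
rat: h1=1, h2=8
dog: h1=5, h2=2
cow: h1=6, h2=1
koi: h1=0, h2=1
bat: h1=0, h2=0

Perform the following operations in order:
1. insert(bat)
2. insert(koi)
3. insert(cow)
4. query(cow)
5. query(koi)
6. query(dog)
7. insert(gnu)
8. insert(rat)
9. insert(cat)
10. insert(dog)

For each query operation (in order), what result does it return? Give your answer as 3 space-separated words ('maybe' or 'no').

Answer: maybe maybe no

Derivation:
Start: bits=000000000
Op 1: insert bat -> sets bits 0 -> bits=100000000
Op 2: insert koi -> sets bits 0 1 -> bits=110000000
Op 3: insert cow -> sets bits 1 6 -> bits=110000100
Op 4: query cow -> checks bit1=1, bit6=1 (all 1) -> maybe
Op 5: query koi -> checks bit0=1, bit1=1 (all 1) -> maybe
Op 6: query dog -> checks bit2=0, bit5=0 (has a 0) -> no
Op 7: insert gnu -> sets bits 6 7 -> bits=110000110
Op 8: insert rat -> sets bits 1 8 -> bits=110000111
Op 9: insert cat -> sets bits 3 6 -> bits=110100111
Op 10: insert dog -> sets bits 2 5 -> bits=111101111
Query results in order: maybe maybe no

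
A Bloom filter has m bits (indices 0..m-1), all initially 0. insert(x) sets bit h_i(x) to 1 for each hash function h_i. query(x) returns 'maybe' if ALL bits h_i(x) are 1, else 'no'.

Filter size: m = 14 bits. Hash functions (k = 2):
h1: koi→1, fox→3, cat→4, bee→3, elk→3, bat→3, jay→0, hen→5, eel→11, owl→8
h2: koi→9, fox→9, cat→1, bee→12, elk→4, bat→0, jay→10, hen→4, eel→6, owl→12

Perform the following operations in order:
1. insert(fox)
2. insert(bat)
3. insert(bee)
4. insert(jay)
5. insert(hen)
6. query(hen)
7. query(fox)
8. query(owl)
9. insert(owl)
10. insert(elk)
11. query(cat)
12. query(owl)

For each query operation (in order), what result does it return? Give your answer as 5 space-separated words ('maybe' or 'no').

Answer: maybe maybe no no maybe

Derivation:
Start: bits=00000000000000
Op 1: insert fox -> sets bits 3 9 -> bits=00010000010000
Op 2: insert bat -> sets bits 0 3 -> bits=10010000010000
Op 3: insert bee -> sets bits 3 12 -> bits=10010000010010
Op 4: insert jay -> sets bits 0 10 -> bits=10010000011010
Op 5: insert hen -> sets bits 4 5 -> bits=10011100011010
Op 6: query hen -> checks bit4=1, bit5=1 (all 1) -> maybe
Op 7: query fox -> checks bit3=1, bit9=1 (all 1) -> maybe
Op 8: query owl -> checks bit8=0, bit12=1 (has a 0) -> no
Op 9: insert owl -> sets bits 8 12 -> bits=10011100111010
Op 10: insert elk -> sets bits 3 4 -> bits=10011100111010
Op 11: query cat -> checks bit1=0, bit4=1 (has a 0) -> no
Op 12: query owl -> checks bit8=1, bit12=1 (all 1) -> maybe
Query results in order: maybe maybe no no maybe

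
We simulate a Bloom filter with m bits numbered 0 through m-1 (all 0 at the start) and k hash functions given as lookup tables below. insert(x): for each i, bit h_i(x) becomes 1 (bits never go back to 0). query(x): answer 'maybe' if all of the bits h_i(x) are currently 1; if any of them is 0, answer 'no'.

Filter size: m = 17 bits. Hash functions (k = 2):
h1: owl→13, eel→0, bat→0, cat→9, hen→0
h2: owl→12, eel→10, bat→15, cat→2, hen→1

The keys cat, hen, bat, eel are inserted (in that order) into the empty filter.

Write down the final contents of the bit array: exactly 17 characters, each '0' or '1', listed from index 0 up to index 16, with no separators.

Answer: 11100000011000010

Derivation:
Start: bits=00000000000000000
After insert 'cat': sets bits 2 9 -> bits=00100000010000000
After insert 'hen': sets bits 0 1 -> bits=11100000010000000
After insert 'bat': sets bits 0 15 -> bits=11100000010000010
After insert 'eel': sets bits 0 10 -> bits=11100000011000010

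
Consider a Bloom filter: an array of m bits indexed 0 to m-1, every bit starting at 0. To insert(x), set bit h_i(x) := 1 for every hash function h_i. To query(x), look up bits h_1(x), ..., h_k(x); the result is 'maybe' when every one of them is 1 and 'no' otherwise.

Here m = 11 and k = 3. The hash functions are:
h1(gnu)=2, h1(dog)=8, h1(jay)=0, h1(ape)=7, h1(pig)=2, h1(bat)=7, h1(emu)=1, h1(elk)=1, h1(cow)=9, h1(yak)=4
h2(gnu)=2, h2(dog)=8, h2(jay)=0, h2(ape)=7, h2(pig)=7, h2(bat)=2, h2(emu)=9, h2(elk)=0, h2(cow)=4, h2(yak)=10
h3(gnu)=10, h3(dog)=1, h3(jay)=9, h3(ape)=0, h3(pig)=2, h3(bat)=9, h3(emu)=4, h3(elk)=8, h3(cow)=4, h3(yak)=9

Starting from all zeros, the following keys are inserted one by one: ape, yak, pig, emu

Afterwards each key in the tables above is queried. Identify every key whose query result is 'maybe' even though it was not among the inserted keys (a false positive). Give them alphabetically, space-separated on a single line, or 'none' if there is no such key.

Answer: bat cow gnu jay

Derivation:
Start: bits=00000000000
After insert 'ape': sets bits 0 7 -> bits=10000001000
After insert 'yak': sets bits 4 9 10 -> bits=10001001011
After insert 'pig': sets bits 2 7 -> bits=10101001011
After insert 'emu': sets bits 1 4 9 -> bits=11101001011
Not inserted: bat cow dog elk gnu jay — query each against bits=11101001011:
query bat: checks bit2=1, bit7=1, bit9=1 (all 1) -> maybe => FALSE POSITIVE
query cow: checks bit4=1, bit9=1 (all 1) -> maybe => FALSE POSITIVE
query dog: checks bit1=1, bit8=0 (has a 0) -> no => not a false positive
query elk: checks bit0=1, bit1=1, bit8=0 (has a 0) -> no => not a false positive
query gnu: checks bit2=1, bit10=1 (all 1) -> maybe => FALSE POSITIVE
query jay: checks bit0=1, bit9=1 (all 1) -> maybe => FALSE POSITIVE
False positives (alphabetical): bat cow gnu jay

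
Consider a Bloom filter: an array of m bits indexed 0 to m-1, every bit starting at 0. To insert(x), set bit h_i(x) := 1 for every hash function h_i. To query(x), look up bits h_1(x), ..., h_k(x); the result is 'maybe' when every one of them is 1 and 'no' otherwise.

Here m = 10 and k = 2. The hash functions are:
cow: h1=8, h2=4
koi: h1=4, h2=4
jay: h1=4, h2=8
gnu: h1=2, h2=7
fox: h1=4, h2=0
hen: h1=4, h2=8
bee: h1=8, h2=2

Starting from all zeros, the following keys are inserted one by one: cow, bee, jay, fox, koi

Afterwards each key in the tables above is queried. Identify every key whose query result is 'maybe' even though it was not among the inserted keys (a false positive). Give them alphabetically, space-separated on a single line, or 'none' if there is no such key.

Start: bits=0000000000
After insert 'cow': sets bits 4 8 -> bits=0000100010
After insert 'bee': sets bits 2 8 -> bits=0010100010
After insert 'jay': sets bits 4 8 -> bits=0010100010
After insert 'fox': sets bits 0 4 -> bits=1010100010
After insert 'koi': sets bits 4 -> bits=1010100010
Not inserted: gnu hen — query each against bits=1010100010:
query gnu: checks bit2=1, bit7=0 (has a 0) -> no => not a false positive
query hen: checks bit4=1, bit8=1 (all 1) -> maybe => FALSE POSITIVE
False positives (alphabetical): hen

Answer: hen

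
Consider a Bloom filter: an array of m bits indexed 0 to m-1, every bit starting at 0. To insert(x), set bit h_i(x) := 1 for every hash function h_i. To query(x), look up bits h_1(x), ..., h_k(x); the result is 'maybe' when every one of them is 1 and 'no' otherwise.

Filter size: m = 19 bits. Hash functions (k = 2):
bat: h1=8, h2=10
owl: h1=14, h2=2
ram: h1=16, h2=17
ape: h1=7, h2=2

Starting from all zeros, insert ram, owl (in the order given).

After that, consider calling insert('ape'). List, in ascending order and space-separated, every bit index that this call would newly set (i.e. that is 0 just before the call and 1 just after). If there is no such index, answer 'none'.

Start: bits=0000000000000000000
After insert 'ram': sets bits 16 17 -> bits=0000000000000000110
After insert 'owl': sets bits 2 14 -> bits=0010000000000010110
insert 'ape' would touch bits 2 7; currently bit2=1, bit7=0
Bits that are 0 among those (would change 0->1): 7

Answer: 7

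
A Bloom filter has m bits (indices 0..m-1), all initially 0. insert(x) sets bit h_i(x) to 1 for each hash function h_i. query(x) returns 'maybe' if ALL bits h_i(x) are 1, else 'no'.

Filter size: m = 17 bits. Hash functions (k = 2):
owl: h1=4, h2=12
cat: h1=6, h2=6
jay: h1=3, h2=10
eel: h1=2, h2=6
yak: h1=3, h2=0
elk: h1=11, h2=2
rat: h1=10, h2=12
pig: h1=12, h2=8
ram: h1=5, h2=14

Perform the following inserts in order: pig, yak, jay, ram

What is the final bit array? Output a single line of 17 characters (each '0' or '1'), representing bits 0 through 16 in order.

Answer: 10010100101010100

Derivation:
Start: bits=00000000000000000
After insert 'pig': sets bits 8 12 -> bits=00000000100010000
After insert 'yak': sets bits 0 3 -> bits=10010000100010000
After insert 'jay': sets bits 3 10 -> bits=10010000101010000
After insert 'ram': sets bits 5 14 -> bits=10010100101010100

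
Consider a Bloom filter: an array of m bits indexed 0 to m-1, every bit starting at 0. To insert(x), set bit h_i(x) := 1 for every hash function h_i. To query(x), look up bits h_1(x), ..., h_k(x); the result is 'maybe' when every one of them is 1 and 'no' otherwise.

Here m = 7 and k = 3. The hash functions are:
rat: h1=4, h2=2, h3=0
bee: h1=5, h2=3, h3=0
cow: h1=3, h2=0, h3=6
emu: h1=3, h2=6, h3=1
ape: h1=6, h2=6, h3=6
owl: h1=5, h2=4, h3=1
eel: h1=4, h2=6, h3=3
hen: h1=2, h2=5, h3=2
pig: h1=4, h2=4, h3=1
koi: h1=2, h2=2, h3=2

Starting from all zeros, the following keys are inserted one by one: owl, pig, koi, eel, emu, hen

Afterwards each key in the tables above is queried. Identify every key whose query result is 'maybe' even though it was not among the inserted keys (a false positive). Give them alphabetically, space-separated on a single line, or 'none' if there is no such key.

Answer: ape

Derivation:
Start: bits=0000000
After insert 'owl': sets bits 1 4 5 -> bits=0100110
After insert 'pig': sets bits 1 4 -> bits=0100110
After insert 'koi': sets bits 2 -> bits=0110110
After insert 'eel': sets bits 3 4 6 -> bits=0111111
After insert 'emu': sets bits 1 3 6 -> bits=0111111
After insert 'hen': sets bits 2 5 -> bits=0111111
Not inserted: ape bee cow rat — query each against bits=0111111:
query ape: checks bit6=1 (all 1) -> maybe => FALSE POSITIVE
query bee: checks bit0=0, bit3=1, bit5=1 (has a 0) -> no => not a false positive
query cow: checks bit0=0, bit3=1, bit6=1 (has a 0) -> no => not a false positive
query rat: checks bit0=0, bit2=1, bit4=1 (has a 0) -> no => not a false positive
False positives (alphabetical): ape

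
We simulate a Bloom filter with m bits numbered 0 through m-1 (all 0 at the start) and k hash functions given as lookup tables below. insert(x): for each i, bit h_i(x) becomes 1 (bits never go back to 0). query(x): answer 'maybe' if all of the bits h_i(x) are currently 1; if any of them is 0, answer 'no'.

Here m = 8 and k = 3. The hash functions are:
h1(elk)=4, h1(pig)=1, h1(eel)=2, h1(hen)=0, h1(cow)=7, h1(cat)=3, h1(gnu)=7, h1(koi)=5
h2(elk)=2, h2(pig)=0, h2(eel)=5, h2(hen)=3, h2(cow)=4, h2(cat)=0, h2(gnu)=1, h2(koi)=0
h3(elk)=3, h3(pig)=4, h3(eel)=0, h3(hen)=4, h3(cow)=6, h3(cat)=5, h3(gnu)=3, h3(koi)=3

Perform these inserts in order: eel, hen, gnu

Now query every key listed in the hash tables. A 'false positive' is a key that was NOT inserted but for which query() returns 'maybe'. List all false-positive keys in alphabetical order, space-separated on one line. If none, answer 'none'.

Answer: cat elk koi pig

Derivation:
Start: bits=00000000
After insert 'eel': sets bits 0 2 5 -> bits=10100100
After insert 'hen': sets bits 0 3 4 -> bits=10111100
After insert 'gnu': sets bits 1 3 7 -> bits=11111101
Not inserted: cat cow elk koi pig — query each against bits=11111101:
query cat: checks bit0=1, bit3=1, bit5=1 (all 1) -> maybe => FALSE POSITIVE
query cow: checks bit4=1, bit6=0, bit7=1 (has a 0) -> no => not a false positive
query elk: checks bit2=1, bit3=1, bit4=1 (all 1) -> maybe => FALSE POSITIVE
query koi: checks bit0=1, bit3=1, bit5=1 (all 1) -> maybe => FALSE POSITIVE
query pig: checks bit0=1, bit1=1, bit4=1 (all 1) -> maybe => FALSE POSITIVE
False positives (alphabetical): cat elk koi pig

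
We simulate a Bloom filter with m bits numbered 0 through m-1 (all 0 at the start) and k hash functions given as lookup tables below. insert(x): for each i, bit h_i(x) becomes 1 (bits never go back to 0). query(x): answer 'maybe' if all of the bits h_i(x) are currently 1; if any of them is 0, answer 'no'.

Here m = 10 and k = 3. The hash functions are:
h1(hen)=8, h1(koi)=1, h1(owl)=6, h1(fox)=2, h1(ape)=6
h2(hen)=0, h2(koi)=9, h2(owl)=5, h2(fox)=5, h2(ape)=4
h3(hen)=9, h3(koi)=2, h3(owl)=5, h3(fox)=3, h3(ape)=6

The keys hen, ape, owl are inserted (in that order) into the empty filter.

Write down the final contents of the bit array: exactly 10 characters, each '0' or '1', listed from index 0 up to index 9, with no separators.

Answer: 1000111011

Derivation:
Start: bits=0000000000
After insert 'hen': sets bits 0 8 9 -> bits=1000000011
After insert 'ape': sets bits 4 6 -> bits=1000101011
After insert 'owl': sets bits 5 6 -> bits=1000111011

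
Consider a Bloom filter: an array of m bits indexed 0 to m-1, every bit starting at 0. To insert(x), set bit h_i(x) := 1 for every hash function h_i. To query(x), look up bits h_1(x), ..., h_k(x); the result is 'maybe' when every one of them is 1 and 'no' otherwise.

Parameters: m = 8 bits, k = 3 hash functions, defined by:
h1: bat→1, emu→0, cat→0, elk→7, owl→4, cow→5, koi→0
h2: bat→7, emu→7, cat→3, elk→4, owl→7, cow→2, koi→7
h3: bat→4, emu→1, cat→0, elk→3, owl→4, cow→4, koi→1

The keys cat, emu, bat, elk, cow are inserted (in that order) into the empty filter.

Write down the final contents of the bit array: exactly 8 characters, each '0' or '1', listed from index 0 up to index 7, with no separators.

Answer: 11111101

Derivation:
Start: bits=00000000
After insert 'cat': sets bits 0 3 -> bits=10010000
After insert 'emu': sets bits 0 1 7 -> bits=11010001
After insert 'bat': sets bits 1 4 7 -> bits=11011001
After insert 'elk': sets bits 3 4 7 -> bits=11011001
After insert 'cow': sets bits 2 4 5 -> bits=11111101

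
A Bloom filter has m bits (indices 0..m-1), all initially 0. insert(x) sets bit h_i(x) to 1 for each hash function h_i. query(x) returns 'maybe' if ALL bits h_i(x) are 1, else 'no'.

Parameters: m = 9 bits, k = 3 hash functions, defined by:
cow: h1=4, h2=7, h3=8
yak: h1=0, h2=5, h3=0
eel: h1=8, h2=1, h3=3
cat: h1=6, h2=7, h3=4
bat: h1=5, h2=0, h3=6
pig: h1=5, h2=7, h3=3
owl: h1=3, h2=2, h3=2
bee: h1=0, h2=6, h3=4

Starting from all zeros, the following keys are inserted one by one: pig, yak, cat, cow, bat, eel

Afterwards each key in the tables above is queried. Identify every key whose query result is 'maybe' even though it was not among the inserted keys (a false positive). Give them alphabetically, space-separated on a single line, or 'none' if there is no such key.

Start: bits=000000000
After insert 'pig': sets bits 3 5 7 -> bits=000101010
After insert 'yak': sets bits 0 5 -> bits=100101010
After insert 'cat': sets bits 4 6 7 -> bits=100111110
After insert 'cow': sets bits 4 7 8 -> bits=100111111
After insert 'bat': sets bits 0 5 6 -> bits=100111111
After insert 'eel': sets bits 1 3 8 -> bits=110111111
Not inserted: bee owl — query each against bits=110111111:
query bee: checks bit0=1, bit4=1, bit6=1 (all 1) -> maybe => FALSE POSITIVE
query owl: checks bit2=0, bit3=1 (has a 0) -> no => not a false positive
False positives (alphabetical): bee

Answer: bee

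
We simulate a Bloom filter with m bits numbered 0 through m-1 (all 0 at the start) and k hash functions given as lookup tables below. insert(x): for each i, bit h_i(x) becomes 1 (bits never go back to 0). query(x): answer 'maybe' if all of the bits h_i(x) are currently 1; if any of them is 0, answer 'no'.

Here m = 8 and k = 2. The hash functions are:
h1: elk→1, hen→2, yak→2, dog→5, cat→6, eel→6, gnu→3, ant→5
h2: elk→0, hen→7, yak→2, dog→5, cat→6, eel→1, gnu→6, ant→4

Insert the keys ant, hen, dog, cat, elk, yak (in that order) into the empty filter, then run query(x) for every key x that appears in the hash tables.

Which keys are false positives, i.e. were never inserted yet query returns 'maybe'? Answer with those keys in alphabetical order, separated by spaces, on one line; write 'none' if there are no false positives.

Answer: eel

Derivation:
Start: bits=00000000
After insert 'ant': sets bits 4 5 -> bits=00001100
After insert 'hen': sets bits 2 7 -> bits=00101101
After insert 'dog': sets bits 5 -> bits=00101101
After insert 'cat': sets bits 6 -> bits=00101111
After insert 'elk': sets bits 0 1 -> bits=11101111
After insert 'yak': sets bits 2 -> bits=11101111
Not inserted: eel gnu — query each against bits=11101111:
query eel: checks bit1=1, bit6=1 (all 1) -> maybe => FALSE POSITIVE
query gnu: checks bit3=0, bit6=1 (has a 0) -> no => not a false positive
False positives (alphabetical): eel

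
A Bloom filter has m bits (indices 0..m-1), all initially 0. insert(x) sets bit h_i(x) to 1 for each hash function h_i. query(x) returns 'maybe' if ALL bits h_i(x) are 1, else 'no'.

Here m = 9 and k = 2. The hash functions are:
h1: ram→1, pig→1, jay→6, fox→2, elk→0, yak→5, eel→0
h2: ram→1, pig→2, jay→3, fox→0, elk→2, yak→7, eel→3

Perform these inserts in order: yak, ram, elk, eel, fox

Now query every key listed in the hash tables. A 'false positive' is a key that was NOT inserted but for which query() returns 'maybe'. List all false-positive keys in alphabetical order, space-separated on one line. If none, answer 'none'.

Answer: pig

Derivation:
Start: bits=000000000
After insert 'yak': sets bits 5 7 -> bits=000001010
After insert 'ram': sets bits 1 -> bits=010001010
After insert 'elk': sets bits 0 2 -> bits=111001010
After insert 'eel': sets bits 0 3 -> bits=111101010
After insert 'fox': sets bits 0 2 -> bits=111101010
Not inserted: jay pig — query each against bits=111101010:
query jay: checks bit3=1, bit6=0 (has a 0) -> no => not a false positive
query pig: checks bit1=1, bit2=1 (all 1) -> maybe => FALSE POSITIVE
False positives (alphabetical): pig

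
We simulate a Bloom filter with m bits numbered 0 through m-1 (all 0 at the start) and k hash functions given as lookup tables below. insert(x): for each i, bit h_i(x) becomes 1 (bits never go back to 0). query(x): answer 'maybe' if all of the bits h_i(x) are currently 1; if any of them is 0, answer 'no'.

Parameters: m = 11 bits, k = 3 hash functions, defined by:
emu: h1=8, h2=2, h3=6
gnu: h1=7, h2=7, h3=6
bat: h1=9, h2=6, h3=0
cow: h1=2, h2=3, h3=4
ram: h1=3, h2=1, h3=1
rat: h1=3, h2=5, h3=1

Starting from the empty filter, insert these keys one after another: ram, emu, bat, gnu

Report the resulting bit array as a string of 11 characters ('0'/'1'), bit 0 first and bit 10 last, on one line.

Answer: 11110011110

Derivation:
Start: bits=00000000000
After insert 'ram': sets bits 1 3 -> bits=01010000000
After insert 'emu': sets bits 2 6 8 -> bits=01110010100
After insert 'bat': sets bits 0 6 9 -> bits=11110010110
After insert 'gnu': sets bits 6 7 -> bits=11110011110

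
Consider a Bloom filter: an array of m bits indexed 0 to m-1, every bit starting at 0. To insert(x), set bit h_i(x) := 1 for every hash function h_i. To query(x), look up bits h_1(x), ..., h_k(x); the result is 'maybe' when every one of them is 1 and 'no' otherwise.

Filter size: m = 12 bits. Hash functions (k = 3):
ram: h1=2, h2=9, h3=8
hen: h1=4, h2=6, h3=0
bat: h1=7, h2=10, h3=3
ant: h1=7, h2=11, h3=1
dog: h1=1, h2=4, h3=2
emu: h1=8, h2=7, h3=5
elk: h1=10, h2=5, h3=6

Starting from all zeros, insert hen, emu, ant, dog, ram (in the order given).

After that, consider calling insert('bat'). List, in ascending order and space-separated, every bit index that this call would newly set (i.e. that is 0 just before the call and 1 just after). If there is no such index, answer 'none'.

Start: bits=000000000000
After insert 'hen': sets bits 0 4 6 -> bits=100010100000
After insert 'emu': sets bits 5 7 8 -> bits=100011111000
After insert 'ant': sets bits 1 7 11 -> bits=110011111001
After insert 'dog': sets bits 1 2 4 -> bits=111011111001
After insert 'ram': sets bits 2 8 9 -> bits=111011111101
insert 'bat' would touch bits 3 7 10; currently bit3=0, bit7=1, bit10=0
Bits that are 0 among those (would change 0->1): 3 10

Answer: 3 10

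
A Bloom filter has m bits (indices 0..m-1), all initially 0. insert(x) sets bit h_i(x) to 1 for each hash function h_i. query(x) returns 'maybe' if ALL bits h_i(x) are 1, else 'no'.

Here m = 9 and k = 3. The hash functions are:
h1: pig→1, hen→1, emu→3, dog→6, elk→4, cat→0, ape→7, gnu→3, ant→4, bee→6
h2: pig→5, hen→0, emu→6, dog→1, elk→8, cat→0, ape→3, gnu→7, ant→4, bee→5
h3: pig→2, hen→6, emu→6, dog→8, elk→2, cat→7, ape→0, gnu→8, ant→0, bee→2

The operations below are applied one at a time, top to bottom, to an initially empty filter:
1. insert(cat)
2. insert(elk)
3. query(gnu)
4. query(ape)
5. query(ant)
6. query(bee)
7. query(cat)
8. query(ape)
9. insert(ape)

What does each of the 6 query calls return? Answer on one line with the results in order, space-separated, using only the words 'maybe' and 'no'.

Start: bits=000000000
Op 1: insert cat -> sets bits 0 7 -> bits=100000010
Op 2: insert elk -> sets bits 2 4 8 -> bits=101010011
Op 3: query gnu -> checks bit3=0, bit7=1, bit8=1 (has a 0) -> no
Op 4: query ape -> checks bit0=1, bit3=0, bit7=1 (has a 0) -> no
Op 5: query ant -> checks bit0=1, bit4=1 (all 1) -> maybe
Op 6: query bee -> checks bit2=1, bit5=0, bit6=0 (has a 0) -> no
Op 7: query cat -> checks bit0=1, bit7=1 (all 1) -> maybe
Op 8: query ape -> checks bit0=1, bit3=0, bit7=1 (has a 0) -> no
Op 9: insert ape -> sets bits 0 3 7 -> bits=101110011
Query results in order: no no maybe no maybe no

Answer: no no maybe no maybe no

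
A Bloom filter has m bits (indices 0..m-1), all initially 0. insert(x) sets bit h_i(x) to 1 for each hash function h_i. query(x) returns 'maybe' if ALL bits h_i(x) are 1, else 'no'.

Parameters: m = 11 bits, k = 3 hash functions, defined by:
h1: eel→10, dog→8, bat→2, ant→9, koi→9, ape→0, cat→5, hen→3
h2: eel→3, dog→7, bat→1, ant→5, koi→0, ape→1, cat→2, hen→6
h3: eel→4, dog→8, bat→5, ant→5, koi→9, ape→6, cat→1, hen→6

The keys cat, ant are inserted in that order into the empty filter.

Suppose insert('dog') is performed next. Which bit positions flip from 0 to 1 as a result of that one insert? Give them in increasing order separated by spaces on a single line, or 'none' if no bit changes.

Start: bits=00000000000
After insert 'cat': sets bits 1 2 5 -> bits=01100100000
After insert 'ant': sets bits 5 9 -> bits=01100100010
insert 'dog' would touch bits 7 8; currently bit7=0, bit8=0
Bits that are 0 among those (would change 0->1): 7 8

Answer: 7 8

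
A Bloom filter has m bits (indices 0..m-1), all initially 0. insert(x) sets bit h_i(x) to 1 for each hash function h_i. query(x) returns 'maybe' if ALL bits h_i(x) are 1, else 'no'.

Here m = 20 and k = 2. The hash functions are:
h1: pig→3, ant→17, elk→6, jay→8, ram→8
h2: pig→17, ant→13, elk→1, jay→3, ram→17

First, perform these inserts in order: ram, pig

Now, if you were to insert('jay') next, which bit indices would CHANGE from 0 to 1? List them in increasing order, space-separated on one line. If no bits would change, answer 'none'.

Answer: none

Derivation:
Start: bits=00000000000000000000
After insert 'ram': sets bits 8 17 -> bits=00000000100000000100
After insert 'pig': sets bits 3 17 -> bits=00010000100000000100
insert 'jay' would touch bits 3 8; currently bit3=1, bit8=1
Bits that are 0 among those (would change 0->1): none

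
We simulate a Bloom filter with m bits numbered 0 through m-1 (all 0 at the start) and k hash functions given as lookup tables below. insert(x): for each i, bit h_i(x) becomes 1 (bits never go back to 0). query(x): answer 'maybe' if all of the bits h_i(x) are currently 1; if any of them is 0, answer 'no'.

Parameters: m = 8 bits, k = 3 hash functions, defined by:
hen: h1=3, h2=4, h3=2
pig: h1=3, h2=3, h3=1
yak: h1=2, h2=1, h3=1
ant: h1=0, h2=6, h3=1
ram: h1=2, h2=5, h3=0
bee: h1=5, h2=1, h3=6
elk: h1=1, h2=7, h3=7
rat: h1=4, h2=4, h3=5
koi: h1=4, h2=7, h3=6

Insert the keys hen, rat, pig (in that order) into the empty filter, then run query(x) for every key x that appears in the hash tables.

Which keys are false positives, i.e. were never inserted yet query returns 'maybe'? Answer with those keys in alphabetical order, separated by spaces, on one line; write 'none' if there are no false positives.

Start: bits=00000000
After insert 'hen': sets bits 2 3 4 -> bits=00111000
After insert 'rat': sets bits 4 5 -> bits=00111100
After insert 'pig': sets bits 1 3 -> bits=01111100
Not inserted: ant bee elk koi ram yak — query each against bits=01111100:
query ant: checks bit0=0, bit1=1, bit6=0 (has a 0) -> no => not a false positive
query bee: checks bit1=1, bit5=1, bit6=0 (has a 0) -> no => not a false positive
query elk: checks bit1=1, bit7=0 (has a 0) -> no => not a false positive
query koi: checks bit4=1, bit6=0, bit7=0 (has a 0) -> no => not a false positive
query ram: checks bit0=0, bit2=1, bit5=1 (has a 0) -> no => not a false positive
query yak: checks bit1=1, bit2=1 (all 1) -> maybe => FALSE POSITIVE
False positives (alphabetical): yak

Answer: yak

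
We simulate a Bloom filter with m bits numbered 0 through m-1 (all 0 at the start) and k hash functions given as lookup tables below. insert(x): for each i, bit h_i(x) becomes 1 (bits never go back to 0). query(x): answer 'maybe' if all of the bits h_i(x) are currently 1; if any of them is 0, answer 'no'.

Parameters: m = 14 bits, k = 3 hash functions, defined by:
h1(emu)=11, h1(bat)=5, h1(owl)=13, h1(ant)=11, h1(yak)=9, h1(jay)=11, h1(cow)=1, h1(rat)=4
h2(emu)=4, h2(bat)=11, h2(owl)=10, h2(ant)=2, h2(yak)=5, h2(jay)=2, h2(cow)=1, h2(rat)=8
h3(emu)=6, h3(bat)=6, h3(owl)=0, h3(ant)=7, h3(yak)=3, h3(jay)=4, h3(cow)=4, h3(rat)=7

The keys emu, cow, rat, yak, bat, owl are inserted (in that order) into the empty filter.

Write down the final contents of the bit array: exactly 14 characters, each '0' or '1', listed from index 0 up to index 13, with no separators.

Start: bits=00000000000000
After insert 'emu': sets bits 4 6 11 -> bits=00001010000100
After insert 'cow': sets bits 1 4 -> bits=01001010000100
After insert 'rat': sets bits 4 7 8 -> bits=01001011100100
After insert 'yak': sets bits 3 5 9 -> bits=01011111110100
After insert 'bat': sets bits 5 6 11 -> bits=01011111110100
After insert 'owl': sets bits 0 10 13 -> bits=11011111111101

Answer: 11011111111101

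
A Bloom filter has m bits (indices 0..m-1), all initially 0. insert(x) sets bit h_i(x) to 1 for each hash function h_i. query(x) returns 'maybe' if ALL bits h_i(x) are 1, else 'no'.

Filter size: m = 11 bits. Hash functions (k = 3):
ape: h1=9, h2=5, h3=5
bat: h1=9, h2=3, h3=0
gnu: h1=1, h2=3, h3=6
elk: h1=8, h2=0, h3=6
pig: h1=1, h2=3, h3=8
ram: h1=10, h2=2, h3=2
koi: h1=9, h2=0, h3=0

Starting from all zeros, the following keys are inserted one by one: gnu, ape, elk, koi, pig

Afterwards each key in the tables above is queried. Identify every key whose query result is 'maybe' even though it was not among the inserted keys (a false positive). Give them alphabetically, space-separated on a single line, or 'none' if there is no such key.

Answer: bat

Derivation:
Start: bits=00000000000
After insert 'gnu': sets bits 1 3 6 -> bits=01010010000
After insert 'ape': sets bits 5 9 -> bits=01010110010
After insert 'elk': sets bits 0 6 8 -> bits=11010110110
After insert 'koi': sets bits 0 9 -> bits=11010110110
After insert 'pig': sets bits 1 3 8 -> bits=11010110110
Not inserted: bat ram — query each against bits=11010110110:
query bat: checks bit0=1, bit3=1, bit9=1 (all 1) -> maybe => FALSE POSITIVE
query ram: checks bit2=0, bit10=0 (has a 0) -> no => not a false positive
False positives (alphabetical): bat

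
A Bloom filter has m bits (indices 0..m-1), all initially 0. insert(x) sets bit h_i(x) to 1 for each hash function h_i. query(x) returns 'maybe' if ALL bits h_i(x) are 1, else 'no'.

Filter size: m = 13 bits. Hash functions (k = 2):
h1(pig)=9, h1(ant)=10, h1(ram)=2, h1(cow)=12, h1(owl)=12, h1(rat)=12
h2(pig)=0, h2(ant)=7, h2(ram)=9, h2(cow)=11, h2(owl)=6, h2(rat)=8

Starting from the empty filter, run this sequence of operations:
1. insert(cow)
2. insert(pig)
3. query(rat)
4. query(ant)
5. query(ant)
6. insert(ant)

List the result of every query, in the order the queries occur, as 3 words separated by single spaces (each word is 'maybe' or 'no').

Start: bits=0000000000000
Op 1: insert cow -> sets bits 11 12 -> bits=0000000000011
Op 2: insert pig -> sets bits 0 9 -> bits=1000000001011
Op 3: query rat -> checks bit8=0, bit12=1 (has a 0) -> no
Op 4: query ant -> checks bit7=0, bit10=0 (has a 0) -> no
Op 5: query ant -> checks bit7=0, bit10=0 (has a 0) -> no
Op 6: insert ant -> sets bits 7 10 -> bits=1000000101111
Query results in order: no no no

Answer: no no no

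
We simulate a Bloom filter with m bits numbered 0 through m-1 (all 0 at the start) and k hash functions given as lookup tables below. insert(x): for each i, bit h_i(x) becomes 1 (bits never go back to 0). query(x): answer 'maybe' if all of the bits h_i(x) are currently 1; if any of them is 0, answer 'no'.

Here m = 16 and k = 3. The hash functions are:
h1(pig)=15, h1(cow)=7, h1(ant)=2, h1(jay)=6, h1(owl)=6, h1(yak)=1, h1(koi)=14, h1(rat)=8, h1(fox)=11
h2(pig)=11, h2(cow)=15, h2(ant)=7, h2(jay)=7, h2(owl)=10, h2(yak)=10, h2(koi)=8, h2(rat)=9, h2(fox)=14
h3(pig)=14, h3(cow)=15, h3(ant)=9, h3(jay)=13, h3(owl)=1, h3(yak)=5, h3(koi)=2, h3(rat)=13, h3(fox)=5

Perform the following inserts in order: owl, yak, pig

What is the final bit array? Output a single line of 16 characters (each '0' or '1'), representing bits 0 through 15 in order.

Answer: 0100011000110011

Derivation:
Start: bits=0000000000000000
After insert 'owl': sets bits 1 6 10 -> bits=0100001000100000
After insert 'yak': sets bits 1 5 10 -> bits=0100011000100000
After insert 'pig': sets bits 11 14 15 -> bits=0100011000110011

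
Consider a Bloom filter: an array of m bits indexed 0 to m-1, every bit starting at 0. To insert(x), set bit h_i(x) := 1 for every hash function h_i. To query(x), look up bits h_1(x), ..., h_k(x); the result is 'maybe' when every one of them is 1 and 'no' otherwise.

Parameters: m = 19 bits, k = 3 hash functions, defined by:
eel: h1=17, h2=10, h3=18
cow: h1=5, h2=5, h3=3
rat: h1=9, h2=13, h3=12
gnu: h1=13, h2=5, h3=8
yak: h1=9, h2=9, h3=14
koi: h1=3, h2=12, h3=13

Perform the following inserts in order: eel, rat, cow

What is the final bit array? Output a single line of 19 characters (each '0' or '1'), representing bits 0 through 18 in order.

Answer: 0001010001101100011

Derivation:
Start: bits=0000000000000000000
After insert 'eel': sets bits 10 17 18 -> bits=0000000000100000011
After insert 'rat': sets bits 9 12 13 -> bits=0000000001101100011
After insert 'cow': sets bits 3 5 -> bits=0001010001101100011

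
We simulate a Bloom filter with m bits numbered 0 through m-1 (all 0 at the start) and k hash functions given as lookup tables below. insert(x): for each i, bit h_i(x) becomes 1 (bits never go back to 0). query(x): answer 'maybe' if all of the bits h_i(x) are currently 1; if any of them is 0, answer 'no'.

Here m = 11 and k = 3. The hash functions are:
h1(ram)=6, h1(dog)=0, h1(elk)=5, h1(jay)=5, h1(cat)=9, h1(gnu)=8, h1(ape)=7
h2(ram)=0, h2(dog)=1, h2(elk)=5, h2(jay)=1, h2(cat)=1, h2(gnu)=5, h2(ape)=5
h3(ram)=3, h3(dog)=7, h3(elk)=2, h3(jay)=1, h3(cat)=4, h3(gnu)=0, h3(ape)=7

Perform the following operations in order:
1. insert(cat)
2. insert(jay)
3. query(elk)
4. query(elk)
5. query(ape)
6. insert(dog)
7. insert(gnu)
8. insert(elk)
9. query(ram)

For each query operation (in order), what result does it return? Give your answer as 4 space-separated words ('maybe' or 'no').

Answer: no no no no

Derivation:
Start: bits=00000000000
Op 1: insert cat -> sets bits 1 4 9 -> bits=01001000010
Op 2: insert jay -> sets bits 1 5 -> bits=01001100010
Op 3: query elk -> checks bit2=0, bit5=1 (has a 0) -> no
Op 4: query elk -> checks bit2=0, bit5=1 (has a 0) -> no
Op 5: query ape -> checks bit5=1, bit7=0 (has a 0) -> no
Op 6: insert dog -> sets bits 0 1 7 -> bits=11001101010
Op 7: insert gnu -> sets bits 0 5 8 -> bits=11001101110
Op 8: insert elk -> sets bits 2 5 -> bits=11101101110
Op 9: query ram -> checks bit0=1, bit3=0, bit6=0 (has a 0) -> no
Query results in order: no no no no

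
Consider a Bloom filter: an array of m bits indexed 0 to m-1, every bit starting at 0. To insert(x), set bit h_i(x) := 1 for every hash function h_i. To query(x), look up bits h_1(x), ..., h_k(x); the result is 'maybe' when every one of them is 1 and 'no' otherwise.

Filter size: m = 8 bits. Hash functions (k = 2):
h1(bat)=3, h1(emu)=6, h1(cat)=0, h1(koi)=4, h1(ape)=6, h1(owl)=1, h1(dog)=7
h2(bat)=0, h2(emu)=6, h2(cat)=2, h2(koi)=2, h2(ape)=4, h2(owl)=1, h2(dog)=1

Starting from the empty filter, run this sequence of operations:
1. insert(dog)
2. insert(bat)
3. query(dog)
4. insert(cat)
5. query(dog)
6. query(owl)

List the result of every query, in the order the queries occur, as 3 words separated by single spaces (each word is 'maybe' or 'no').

Answer: maybe maybe maybe

Derivation:
Start: bits=00000000
Op 1: insert dog -> sets bits 1 7 -> bits=01000001
Op 2: insert bat -> sets bits 0 3 -> bits=11010001
Op 3: query dog -> checks bit1=1, bit7=1 (all 1) -> maybe
Op 4: insert cat -> sets bits 0 2 -> bits=11110001
Op 5: query dog -> checks bit1=1, bit7=1 (all 1) -> maybe
Op 6: query owl -> checks bit1=1 (all 1) -> maybe
Query results in order: maybe maybe maybe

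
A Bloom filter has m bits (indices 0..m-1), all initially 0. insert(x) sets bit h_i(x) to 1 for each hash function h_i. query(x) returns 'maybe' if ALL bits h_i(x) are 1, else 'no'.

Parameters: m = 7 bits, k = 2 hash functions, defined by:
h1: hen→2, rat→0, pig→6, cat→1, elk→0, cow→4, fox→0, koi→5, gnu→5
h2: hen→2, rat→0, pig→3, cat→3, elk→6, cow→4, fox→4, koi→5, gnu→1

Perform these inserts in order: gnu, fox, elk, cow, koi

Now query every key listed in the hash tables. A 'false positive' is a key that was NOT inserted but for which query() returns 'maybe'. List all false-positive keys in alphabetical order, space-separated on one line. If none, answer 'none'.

Answer: rat

Derivation:
Start: bits=0000000
After insert 'gnu': sets bits 1 5 -> bits=0100010
After insert 'fox': sets bits 0 4 -> bits=1100110
After insert 'elk': sets bits 0 6 -> bits=1100111
After insert 'cow': sets bits 4 -> bits=1100111
After insert 'koi': sets bits 5 -> bits=1100111
Not inserted: cat hen pig rat — query each against bits=1100111:
query cat: checks bit1=1, bit3=0 (has a 0) -> no => not a false positive
query hen: checks bit2=0 (has a 0) -> no => not a false positive
query pig: checks bit3=0, bit6=1 (has a 0) -> no => not a false positive
query rat: checks bit0=1 (all 1) -> maybe => FALSE POSITIVE
False positives (alphabetical): rat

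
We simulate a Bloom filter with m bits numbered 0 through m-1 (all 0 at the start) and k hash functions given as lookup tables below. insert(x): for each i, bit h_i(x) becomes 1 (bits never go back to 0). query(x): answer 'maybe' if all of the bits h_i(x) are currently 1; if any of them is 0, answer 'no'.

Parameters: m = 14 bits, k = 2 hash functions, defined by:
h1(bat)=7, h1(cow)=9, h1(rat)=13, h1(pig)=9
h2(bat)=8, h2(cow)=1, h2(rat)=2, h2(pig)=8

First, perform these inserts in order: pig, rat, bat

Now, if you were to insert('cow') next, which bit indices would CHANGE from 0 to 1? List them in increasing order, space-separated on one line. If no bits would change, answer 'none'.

Start: bits=00000000000000
After insert 'pig': sets bits 8 9 -> bits=00000000110000
After insert 'rat': sets bits 2 13 -> bits=00100000110001
After insert 'bat': sets bits 7 8 -> bits=00100001110001
insert 'cow' would touch bits 1 9; currently bit1=0, bit9=1
Bits that are 0 among those (would change 0->1): 1

Answer: 1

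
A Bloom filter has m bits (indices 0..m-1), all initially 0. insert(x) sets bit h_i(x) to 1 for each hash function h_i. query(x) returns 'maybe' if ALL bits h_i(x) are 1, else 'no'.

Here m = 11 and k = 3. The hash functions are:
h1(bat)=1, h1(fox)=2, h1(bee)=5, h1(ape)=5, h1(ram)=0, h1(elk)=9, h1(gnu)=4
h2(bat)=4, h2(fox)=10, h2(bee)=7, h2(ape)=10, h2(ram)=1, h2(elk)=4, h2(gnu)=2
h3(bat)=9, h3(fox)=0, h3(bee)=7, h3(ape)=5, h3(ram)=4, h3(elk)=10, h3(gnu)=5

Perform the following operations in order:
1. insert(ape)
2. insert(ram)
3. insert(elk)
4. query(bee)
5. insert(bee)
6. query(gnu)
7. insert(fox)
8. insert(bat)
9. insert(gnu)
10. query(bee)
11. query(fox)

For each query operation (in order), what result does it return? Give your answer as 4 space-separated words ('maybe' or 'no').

Start: bits=00000000000
Op 1: insert ape -> sets bits 5 10 -> bits=00000100001
Op 2: insert ram -> sets bits 0 1 4 -> bits=11001100001
Op 3: insert elk -> sets bits 4 9 10 -> bits=11001100011
Op 4: query bee -> checks bit5=1, bit7=0 (has a 0) -> no
Op 5: insert bee -> sets bits 5 7 -> bits=11001101011
Op 6: query gnu -> checks bit2=0, bit4=1, bit5=1 (has a 0) -> no
Op 7: insert fox -> sets bits 0 2 10 -> bits=11101101011
Op 8: insert bat -> sets bits 1 4 9 -> bits=11101101011
Op 9: insert gnu -> sets bits 2 4 5 -> bits=11101101011
Op 10: query bee -> checks bit5=1, bit7=1 (all 1) -> maybe
Op 11: query fox -> checks bit0=1, bit2=1, bit10=1 (all 1) -> maybe
Query results in order: no no maybe maybe

Answer: no no maybe maybe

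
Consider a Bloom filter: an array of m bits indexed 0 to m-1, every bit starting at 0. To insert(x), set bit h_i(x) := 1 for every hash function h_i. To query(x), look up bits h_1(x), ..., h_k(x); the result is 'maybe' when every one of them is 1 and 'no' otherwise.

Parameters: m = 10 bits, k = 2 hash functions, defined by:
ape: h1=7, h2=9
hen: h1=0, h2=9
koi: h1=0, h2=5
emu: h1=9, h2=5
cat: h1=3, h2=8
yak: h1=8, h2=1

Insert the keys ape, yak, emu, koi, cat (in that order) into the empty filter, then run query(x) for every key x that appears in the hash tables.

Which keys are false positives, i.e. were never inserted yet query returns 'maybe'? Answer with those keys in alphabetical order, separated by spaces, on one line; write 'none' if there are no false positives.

Answer: hen

Derivation:
Start: bits=0000000000
After insert 'ape': sets bits 7 9 -> bits=0000000101
After insert 'yak': sets bits 1 8 -> bits=0100000111
After insert 'emu': sets bits 5 9 -> bits=0100010111
After insert 'koi': sets bits 0 5 -> bits=1100010111
After insert 'cat': sets bits 3 8 -> bits=1101010111
Not inserted: hen — query each against bits=1101010111:
query hen: checks bit0=1, bit9=1 (all 1) -> maybe => FALSE POSITIVE
False positives (alphabetical): hen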